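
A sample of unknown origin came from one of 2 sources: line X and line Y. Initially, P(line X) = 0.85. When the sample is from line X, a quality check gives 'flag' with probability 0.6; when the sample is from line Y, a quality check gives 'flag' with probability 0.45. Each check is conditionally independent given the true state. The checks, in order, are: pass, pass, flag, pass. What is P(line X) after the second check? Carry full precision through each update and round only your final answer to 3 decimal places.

0.750

Apply Bayes' rule sequentially, carrying P(line X) forward.
After 'pass': P(line X) = 0.4·0.8500 / (0.4·0.8500 + 0.55·0.1500) ≈ 0.8047
After 'pass': P(line X) = 0.4·0.8047 / (0.4·0.8047 + 0.55·0.1953) ≈ 0.7498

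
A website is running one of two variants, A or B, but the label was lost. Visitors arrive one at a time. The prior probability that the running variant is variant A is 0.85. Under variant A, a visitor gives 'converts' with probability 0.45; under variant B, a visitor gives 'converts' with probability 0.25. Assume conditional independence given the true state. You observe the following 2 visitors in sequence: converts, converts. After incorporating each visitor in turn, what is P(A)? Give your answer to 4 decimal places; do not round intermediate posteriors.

After 'converts': P(A) = 0.45·0.8500 / (0.45·0.8500 + 0.25·0.1500) ≈ 0.9107
After 'converts': P(A) = 0.45·0.9107 / (0.45·0.9107 + 0.25·0.0893) ≈ 0.9483

0.9483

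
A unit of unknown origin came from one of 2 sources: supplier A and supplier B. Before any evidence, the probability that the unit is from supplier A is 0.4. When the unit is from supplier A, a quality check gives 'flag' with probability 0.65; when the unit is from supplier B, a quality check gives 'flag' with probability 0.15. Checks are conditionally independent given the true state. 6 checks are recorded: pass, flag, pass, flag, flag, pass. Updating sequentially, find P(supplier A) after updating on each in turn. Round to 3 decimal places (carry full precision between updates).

After 'pass': P(supplier A) = 0.35·0.4000 / (0.35·0.4000 + 0.85·0.6000) ≈ 0.2154
After 'flag': P(supplier A) = 0.65·0.2154 / (0.65·0.2154 + 0.15·0.7846) ≈ 0.5433
After 'pass': P(supplier A) = 0.35·0.5433 / (0.35·0.5433 + 0.85·0.4567) ≈ 0.3288
After 'flag': P(supplier A) = 0.65·0.3288 / (0.65·0.3288 + 0.15·0.6712) ≈ 0.6797
After 'flag': P(supplier A) = 0.65·0.6797 / (0.65·0.6797 + 0.15·0.3203) ≈ 0.9019
After 'pass': P(supplier A) = 0.35·0.9019 / (0.35·0.9019 + 0.85·0.0981) ≈ 0.7911

0.791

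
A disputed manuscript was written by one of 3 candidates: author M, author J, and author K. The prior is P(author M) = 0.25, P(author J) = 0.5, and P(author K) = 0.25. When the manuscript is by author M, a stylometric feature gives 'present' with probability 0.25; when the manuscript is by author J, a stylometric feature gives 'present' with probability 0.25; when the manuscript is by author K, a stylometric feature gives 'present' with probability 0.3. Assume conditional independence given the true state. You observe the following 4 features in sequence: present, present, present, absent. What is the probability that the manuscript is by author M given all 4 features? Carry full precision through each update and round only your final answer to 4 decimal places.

After 'present': normaliser = 0.25·0.2500 + 0.25·0.5000 + 0.3·0.2500; P(author M) ≈ 0.2381, P(author J) ≈ 0.4762, P(author K) ≈ 0.2857
After 'present': normaliser = 0.25·0.2381 + 0.25·0.4762 + 0.3·0.2857; P(author M) ≈ 0.2252, P(author J) ≈ 0.4505, P(author K) ≈ 0.3243
After 'present': normaliser = 0.25·0.2252 + 0.25·0.4505 + 0.3·0.3243; P(author M) ≈ 0.2115, P(author J) ≈ 0.4230, P(author K) ≈ 0.3655
After 'absent': normaliser = 0.75·0.2115 + 0.75·0.4230 + 0.7·0.3655; P(author M) ≈ 0.2168, P(author J) ≈ 0.4336, P(author K) ≈ 0.3496

0.2168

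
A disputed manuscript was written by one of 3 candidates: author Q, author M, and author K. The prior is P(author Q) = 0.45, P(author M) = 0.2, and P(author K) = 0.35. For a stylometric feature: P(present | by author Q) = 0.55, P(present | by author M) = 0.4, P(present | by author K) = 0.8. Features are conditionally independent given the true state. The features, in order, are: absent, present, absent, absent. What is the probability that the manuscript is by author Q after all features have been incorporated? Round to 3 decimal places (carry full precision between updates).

After 'absent': normaliser = 0.45·0.4500 + 0.6·0.2000 + 0.2·0.3500; P(author Q) ≈ 0.5159, P(author M) ≈ 0.3057, P(author K) ≈ 0.1783
After 'present': normaliser = 0.55·0.5159 + 0.4·0.3057 + 0.8·0.1783; P(author Q) ≈ 0.5171, P(author M) ≈ 0.2229, P(author K) ≈ 0.2600
After 'absent': normaliser = 0.45·0.5171 + 0.6·0.2229 + 0.2·0.2600; P(author Q) ≈ 0.5561, P(author M) ≈ 0.3196, P(author K) ≈ 0.1243
After 'absent': normaliser = 0.45·0.5561 + 0.6·0.3196 + 0.2·0.1243; P(author Q) ≈ 0.5360, P(author M) ≈ 0.4107, P(author K) ≈ 0.0532

0.536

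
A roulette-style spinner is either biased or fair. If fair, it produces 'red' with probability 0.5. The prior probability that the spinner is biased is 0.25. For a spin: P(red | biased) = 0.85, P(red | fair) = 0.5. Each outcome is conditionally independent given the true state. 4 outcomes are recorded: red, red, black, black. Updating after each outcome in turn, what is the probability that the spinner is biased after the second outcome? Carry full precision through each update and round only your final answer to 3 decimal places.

Each posterior becomes the prior for the next update.
After 'red': P(biased) = 0.85·0.2500 / (0.85·0.2500 + 0.5·0.7500) ≈ 0.3617
After 'red': P(biased) = 0.85·0.3617 / (0.85·0.3617 + 0.5·0.6383) ≈ 0.4907

0.491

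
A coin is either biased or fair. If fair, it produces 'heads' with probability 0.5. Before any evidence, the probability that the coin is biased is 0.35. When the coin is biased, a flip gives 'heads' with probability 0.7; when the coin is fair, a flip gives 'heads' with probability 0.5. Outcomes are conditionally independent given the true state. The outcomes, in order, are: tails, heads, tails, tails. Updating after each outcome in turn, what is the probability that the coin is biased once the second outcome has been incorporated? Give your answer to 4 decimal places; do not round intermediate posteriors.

After 'tails': P(biased) = 0.3·0.3500 / (0.3·0.3500 + 0.5·0.6500) ≈ 0.2442
After 'heads': P(biased) = 0.7·0.2442 / (0.7·0.2442 + 0.5·0.7558) ≈ 0.3114

0.3114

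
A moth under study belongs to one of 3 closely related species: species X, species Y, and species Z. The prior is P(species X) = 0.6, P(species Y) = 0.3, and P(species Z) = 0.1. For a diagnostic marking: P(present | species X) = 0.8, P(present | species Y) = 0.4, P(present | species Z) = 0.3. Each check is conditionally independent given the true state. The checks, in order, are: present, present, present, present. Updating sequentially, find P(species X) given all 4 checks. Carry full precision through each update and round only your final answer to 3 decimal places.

0.967

After 'present': normaliser = 0.8·0.6000 + 0.4·0.3000 + 0.3·0.1000; P(species X) ≈ 0.7619, P(species Y) ≈ 0.1905, P(species Z) ≈ 0.0476
After 'present': normaliser = 0.8·0.7619 + 0.4·0.1905 + 0.3·0.0476; P(species X) ≈ 0.8707, P(species Y) ≈ 0.1088, P(species Z) ≈ 0.0204
After 'present': normaliser = 0.8·0.8707 + 0.4·0.1088 + 0.3·0.0204; P(species X) ≈ 0.9335, P(species Y) ≈ 0.0583, P(species Z) ≈ 0.0082
After 'present': normaliser = 0.8·0.9335 + 0.4·0.0583 + 0.3·0.0082; P(species X) ≈ 0.9666, P(species Y) ≈ 0.0302, P(species Z) ≈ 0.0032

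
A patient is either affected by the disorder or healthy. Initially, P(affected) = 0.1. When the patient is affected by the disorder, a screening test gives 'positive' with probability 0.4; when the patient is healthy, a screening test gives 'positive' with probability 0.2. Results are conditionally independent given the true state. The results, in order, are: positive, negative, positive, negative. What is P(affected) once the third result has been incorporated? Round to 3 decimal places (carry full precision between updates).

0.250

After 'positive': P(affected) = 0.4·0.1000 / (0.4·0.1000 + 0.2·0.9000) ≈ 0.1818
After 'negative': P(affected) = 0.6·0.1818 / (0.6·0.1818 + 0.8·0.8182) ≈ 0.1429
After 'positive': P(affected) = 0.4·0.1429 / (0.4·0.1429 + 0.2·0.8571) ≈ 0.2500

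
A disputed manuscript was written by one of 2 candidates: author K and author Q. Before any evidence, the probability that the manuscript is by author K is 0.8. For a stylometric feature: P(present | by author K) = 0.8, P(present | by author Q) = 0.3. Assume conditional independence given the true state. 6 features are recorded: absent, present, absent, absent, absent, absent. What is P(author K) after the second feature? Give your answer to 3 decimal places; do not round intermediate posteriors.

0.753

Apply Bayes' rule sequentially, carrying P(author K) forward.
After 'absent': P(author K) = 0.2·0.8000 / (0.2·0.8000 + 0.7·0.2000) ≈ 0.5333
After 'present': P(author K) = 0.8·0.5333 / (0.8·0.5333 + 0.3·0.4667) ≈ 0.7529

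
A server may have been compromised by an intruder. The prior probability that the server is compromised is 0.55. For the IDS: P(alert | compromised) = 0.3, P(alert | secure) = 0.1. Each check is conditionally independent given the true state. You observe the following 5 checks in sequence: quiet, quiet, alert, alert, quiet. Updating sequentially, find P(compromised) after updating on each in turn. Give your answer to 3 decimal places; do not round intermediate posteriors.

After 'quiet': P(compromised) = 0.7·0.5500 / (0.7·0.5500 + 0.9·0.4500) ≈ 0.4873
After 'quiet': P(compromised) = 0.7·0.4873 / (0.7·0.4873 + 0.9·0.5127) ≈ 0.4251
After 'alert': P(compromised) = 0.3·0.4251 / (0.3·0.4251 + 0.1·0.5749) ≈ 0.6893
After 'alert': P(compromised) = 0.3·0.6893 / (0.3·0.6893 + 0.1·0.3107) ≈ 0.8694
After 'quiet': P(compromised) = 0.7·0.8694 / (0.7·0.8694 + 0.9·0.1306) ≈ 0.8381

0.838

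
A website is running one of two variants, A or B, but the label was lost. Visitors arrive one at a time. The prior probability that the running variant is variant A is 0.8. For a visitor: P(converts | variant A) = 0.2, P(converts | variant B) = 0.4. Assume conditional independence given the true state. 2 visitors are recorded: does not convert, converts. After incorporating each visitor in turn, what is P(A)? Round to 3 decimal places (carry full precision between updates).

Apply Bayes' rule sequentially, carrying P(A) forward.
After 'does not convert': P(A) = 0.8·0.8000 / (0.8·0.8000 + 0.6·0.2000) ≈ 0.8421
After 'converts': P(A) = 0.2·0.8421 / (0.2·0.8421 + 0.4·0.1579) ≈ 0.7273

0.727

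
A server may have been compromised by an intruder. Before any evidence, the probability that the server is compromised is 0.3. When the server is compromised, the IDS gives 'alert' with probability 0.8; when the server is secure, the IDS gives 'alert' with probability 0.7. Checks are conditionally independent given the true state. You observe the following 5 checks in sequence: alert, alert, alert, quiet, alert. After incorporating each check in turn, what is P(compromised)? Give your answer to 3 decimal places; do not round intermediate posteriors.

0.328

After 'alert': P(compromised) = 0.8·0.3000 / (0.8·0.3000 + 0.7·0.7000) ≈ 0.3288
After 'alert': P(compromised) = 0.8·0.3288 / (0.8·0.3288 + 0.7·0.6712) ≈ 0.3589
After 'alert': P(compromised) = 0.8·0.3589 / (0.8·0.3589 + 0.7·0.6411) ≈ 0.3901
After 'quiet': P(compromised) = 0.2·0.3901 / (0.2·0.3901 + 0.3·0.6099) ≈ 0.2990
After 'alert': P(compromised) = 0.8·0.2990 / (0.8·0.2990 + 0.7·0.7010) ≈ 0.3277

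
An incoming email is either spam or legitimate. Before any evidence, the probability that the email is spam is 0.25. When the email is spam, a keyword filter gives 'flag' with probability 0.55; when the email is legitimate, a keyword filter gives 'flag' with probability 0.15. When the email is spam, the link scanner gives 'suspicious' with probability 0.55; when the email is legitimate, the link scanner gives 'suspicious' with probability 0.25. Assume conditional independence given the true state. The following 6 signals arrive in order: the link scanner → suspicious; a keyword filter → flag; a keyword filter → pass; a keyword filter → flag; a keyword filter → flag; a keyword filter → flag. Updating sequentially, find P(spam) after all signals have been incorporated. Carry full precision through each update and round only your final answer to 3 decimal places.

0.986

After the link scanner='suspicious': P(spam) = 0.55·0.2500 / (0.55·0.2500 + 0.25·0.7500) ≈ 0.4231
After a keyword filter='flag': P(spam) = 0.55·0.4231 / (0.55·0.4231 + 0.15·0.5769) ≈ 0.7289
After a keyword filter='pass': P(spam) = 0.45·0.7289 / (0.45·0.7289 + 0.85·0.2711) ≈ 0.5874
After a keyword filter='flag': P(spam) = 0.55·0.5874 / (0.55·0.5874 + 0.15·0.4126) ≈ 0.8392
After a keyword filter='flag': P(spam) = 0.55·0.8392 / (0.55·0.8392 + 0.15·0.1608) ≈ 0.9503
After a keyword filter='flag': P(spam) = 0.55·0.9503 / (0.55·0.9503 + 0.15·0.0497) ≈ 0.9860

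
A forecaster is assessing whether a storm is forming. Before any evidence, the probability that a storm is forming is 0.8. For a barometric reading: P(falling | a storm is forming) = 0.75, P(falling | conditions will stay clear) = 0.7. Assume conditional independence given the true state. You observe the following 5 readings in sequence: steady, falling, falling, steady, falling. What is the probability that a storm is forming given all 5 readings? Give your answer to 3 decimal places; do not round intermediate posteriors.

0.774

After 'steady': P(storm) = 0.25·0.8000 / (0.25·0.8000 + 0.3·0.2000) ≈ 0.7692
After 'falling': P(storm) = 0.75·0.7692 / (0.75·0.7692 + 0.7·0.2308) ≈ 0.7812
After 'falling': P(storm) = 0.75·0.7812 / (0.75·0.7812 + 0.7·0.2188) ≈ 0.7928
After 'steady': P(storm) = 0.25·0.7928 / (0.25·0.7928 + 0.3·0.2072) ≈ 0.7613
After 'falling': P(storm) = 0.75·0.7613 / (0.75·0.7613 + 0.7·0.2387) ≈ 0.7736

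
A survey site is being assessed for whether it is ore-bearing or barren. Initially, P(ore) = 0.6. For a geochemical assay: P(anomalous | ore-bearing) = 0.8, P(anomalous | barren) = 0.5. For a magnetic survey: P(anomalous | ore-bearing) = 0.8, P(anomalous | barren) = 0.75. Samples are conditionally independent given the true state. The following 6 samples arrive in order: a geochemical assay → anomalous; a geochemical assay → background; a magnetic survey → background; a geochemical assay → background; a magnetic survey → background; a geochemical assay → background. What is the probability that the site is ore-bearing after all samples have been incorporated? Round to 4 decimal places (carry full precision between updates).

After a geochemical assay='anomalous': P(ore) = 0.8·0.6000 / (0.8·0.6000 + 0.5·0.4000) ≈ 0.7059
After a geochemical assay='background': P(ore) = 0.2·0.7059 / (0.2·0.7059 + 0.5·0.2941) ≈ 0.4898
After a magnetic survey='background': P(ore) = 0.2·0.4898 / (0.2·0.4898 + 0.25·0.5102) ≈ 0.4344
After a geochemical assay='background': P(ore) = 0.2·0.4344 / (0.2·0.4344 + 0.5·0.5656) ≈ 0.2350
After a magnetic survey='background': P(ore) = 0.2·0.2350 / (0.2·0.2350 + 0.25·0.7650) ≈ 0.1973
After a geochemical assay='background': P(ore) = 0.2·0.1973 / (0.2·0.1973 + 0.5·0.8027) ≈ 0.0895

0.0895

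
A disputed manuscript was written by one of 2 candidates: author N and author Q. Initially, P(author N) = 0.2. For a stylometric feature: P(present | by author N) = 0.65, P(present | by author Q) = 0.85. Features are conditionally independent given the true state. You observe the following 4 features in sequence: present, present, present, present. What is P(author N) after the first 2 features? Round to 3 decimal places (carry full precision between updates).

0.128

Each posterior becomes the prior for the next update.
After 'present': P(author N) = 0.65·0.2000 / (0.65·0.2000 + 0.85·0.8000) ≈ 0.1605
After 'present': P(author N) = 0.65·0.1605 / (0.65·0.1605 + 0.85·0.8395) ≈ 0.1275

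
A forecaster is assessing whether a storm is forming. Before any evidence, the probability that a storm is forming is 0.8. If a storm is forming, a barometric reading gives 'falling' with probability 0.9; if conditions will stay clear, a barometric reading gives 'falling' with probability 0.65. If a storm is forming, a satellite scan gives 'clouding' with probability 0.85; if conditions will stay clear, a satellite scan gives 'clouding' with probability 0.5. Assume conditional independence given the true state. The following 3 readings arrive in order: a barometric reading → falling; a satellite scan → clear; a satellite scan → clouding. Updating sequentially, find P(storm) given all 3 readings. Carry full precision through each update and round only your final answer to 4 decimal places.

After a barometric reading='falling': P(storm) = 0.9·0.8000 / (0.9·0.8000 + 0.65·0.2000) ≈ 0.8471
After a satellite scan='clear': P(storm) = 0.15·0.8471 / (0.15·0.8471 + 0.5·0.1529) ≈ 0.6243
After a satellite scan='clouding': P(storm) = 0.85·0.6243 / (0.85·0.6243 + 0.5·0.3757) ≈ 0.7385

0.7385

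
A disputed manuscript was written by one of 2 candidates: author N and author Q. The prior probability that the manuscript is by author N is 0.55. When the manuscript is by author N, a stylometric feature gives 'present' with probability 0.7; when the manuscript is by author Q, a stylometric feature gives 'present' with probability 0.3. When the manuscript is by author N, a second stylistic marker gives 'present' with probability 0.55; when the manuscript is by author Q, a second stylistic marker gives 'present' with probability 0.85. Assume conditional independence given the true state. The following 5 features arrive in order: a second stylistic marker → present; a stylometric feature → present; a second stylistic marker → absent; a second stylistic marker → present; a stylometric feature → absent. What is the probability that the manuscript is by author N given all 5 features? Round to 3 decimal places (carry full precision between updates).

After a second stylistic marker='present': P(author N) = 0.55·0.5500 / (0.55·0.5500 + 0.85·0.4500) ≈ 0.4416
After a stylometric feature='present': P(author N) = 0.7·0.4416 / (0.7·0.4416 + 0.3·0.5584) ≈ 0.6485
After a second stylistic marker='absent': P(author N) = 0.45·0.6485 / (0.45·0.6485 + 0.15·0.3515) ≈ 0.8470
After a second stylistic marker='present': P(author N) = 0.55·0.8470 / (0.55·0.8470 + 0.85·0.1530) ≈ 0.7818
After a stylometric feature='absent': P(author N) = 0.3·0.7818 / (0.3·0.7818 + 0.7·0.2182) ≈ 0.6056

0.606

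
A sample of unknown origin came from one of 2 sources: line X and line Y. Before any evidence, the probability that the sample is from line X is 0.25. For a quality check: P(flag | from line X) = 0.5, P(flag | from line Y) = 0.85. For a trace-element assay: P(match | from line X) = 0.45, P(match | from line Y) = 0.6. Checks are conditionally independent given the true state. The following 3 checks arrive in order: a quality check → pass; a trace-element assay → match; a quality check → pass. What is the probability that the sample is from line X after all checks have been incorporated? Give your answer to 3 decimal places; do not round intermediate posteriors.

Each posterior becomes the prior for the next update.
After a quality check='pass': P(line X) = 0.5·0.2500 / (0.5·0.2500 + 0.15·0.7500) ≈ 0.5263
After a trace-element assay='match': P(line X) = 0.45·0.5263 / (0.45·0.5263 + 0.6·0.4737) ≈ 0.4545
After a quality check='pass': P(line X) = 0.5·0.4545 / (0.5·0.4545 + 0.15·0.5455) ≈ 0.7353

0.735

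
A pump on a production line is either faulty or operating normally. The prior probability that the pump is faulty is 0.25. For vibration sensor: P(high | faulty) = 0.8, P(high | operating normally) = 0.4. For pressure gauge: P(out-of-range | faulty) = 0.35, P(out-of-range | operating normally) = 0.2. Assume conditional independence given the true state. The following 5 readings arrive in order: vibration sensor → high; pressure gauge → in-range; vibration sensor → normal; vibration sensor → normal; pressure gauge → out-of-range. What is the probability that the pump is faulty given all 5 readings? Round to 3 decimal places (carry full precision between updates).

0.095

After vibration sensor='high': P(faulty) = 0.8·0.2500 / (0.8·0.2500 + 0.4·0.7500) ≈ 0.4000
After pressure gauge='in-range': P(faulty) = 0.65·0.4000 / (0.65·0.4000 + 0.8·0.6000) ≈ 0.3514
After vibration sensor='normal': P(faulty) = 0.2·0.3514 / (0.2·0.3514 + 0.6·0.6486) ≈ 0.1529
After vibration sensor='normal': P(faulty) = 0.2·0.1529 / (0.2·0.1529 + 0.6·0.8471) ≈ 0.0568
After pressure gauge='out-of-range': P(faulty) = 0.35·0.0568 / (0.35·0.0568 + 0.2·0.9432) ≈ 0.0953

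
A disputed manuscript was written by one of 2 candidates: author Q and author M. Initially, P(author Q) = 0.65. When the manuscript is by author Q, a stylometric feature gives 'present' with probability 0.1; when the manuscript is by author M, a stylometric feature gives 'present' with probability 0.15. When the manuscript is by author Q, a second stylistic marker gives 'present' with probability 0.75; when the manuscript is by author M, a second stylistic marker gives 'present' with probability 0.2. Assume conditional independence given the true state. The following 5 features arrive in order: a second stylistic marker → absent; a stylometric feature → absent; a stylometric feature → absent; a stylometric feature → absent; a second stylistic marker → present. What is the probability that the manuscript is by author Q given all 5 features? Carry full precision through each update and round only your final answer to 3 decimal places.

After a second stylistic marker='absent': P(author Q) = 0.25·0.6500 / (0.25·0.6500 + 0.8·0.3500) ≈ 0.3672
After a stylometric feature='absent': P(author Q) = 0.9·0.3672 / (0.9·0.3672 + 0.85·0.6328) ≈ 0.3806
After a stylometric feature='absent': P(author Q) = 0.9·0.3806 / (0.9·0.3806 + 0.85·0.6194) ≈ 0.3942
After a stylometric feature='absent': P(author Q) = 0.9·0.3942 / (0.9·0.3942 + 0.85·0.6058) ≈ 0.4079
After a second stylistic marker='present': P(author Q) = 0.75·0.4079 / (0.75·0.4079 + 0.2·0.5921) ≈ 0.7209

0.721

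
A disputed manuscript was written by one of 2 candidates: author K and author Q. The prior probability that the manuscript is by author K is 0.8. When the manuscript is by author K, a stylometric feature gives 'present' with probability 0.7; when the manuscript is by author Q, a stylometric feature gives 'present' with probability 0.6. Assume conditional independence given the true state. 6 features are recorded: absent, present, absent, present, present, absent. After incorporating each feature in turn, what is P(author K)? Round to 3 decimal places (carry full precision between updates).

0.728

After 'absent': P(author K) = 0.3·0.8000 / (0.3·0.8000 + 0.4·0.2000) ≈ 0.7500
After 'present': P(author K) = 0.7·0.7500 / (0.7·0.7500 + 0.6·0.2500) ≈ 0.7778
After 'absent': P(author K) = 0.3·0.7778 / (0.3·0.7778 + 0.4·0.2222) ≈ 0.7241
After 'present': P(author K) = 0.7·0.7241 / (0.7·0.7241 + 0.6·0.2759) ≈ 0.7538
After 'present': P(author K) = 0.7·0.7538 / (0.7·0.7538 + 0.6·0.2462) ≈ 0.7813
After 'absent': P(author K) = 0.3·0.7813 / (0.3·0.7813 + 0.4·0.2187) ≈ 0.7282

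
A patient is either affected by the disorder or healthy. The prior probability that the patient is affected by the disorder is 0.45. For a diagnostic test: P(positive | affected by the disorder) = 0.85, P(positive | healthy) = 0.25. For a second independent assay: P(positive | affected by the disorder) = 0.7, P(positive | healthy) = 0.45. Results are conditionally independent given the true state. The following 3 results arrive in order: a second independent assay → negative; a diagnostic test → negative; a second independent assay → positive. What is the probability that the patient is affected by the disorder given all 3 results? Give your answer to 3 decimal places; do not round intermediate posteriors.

Apply Bayes' rule sequentially, carrying P(affected) forward.
After a second independent assay='negative': P(affected) = 0.3·0.4500 / (0.3·0.4500 + 0.55·0.5500) ≈ 0.3086
After a diagnostic test='negative': P(affected) = 0.15·0.3086 / (0.15·0.3086 + 0.75·0.6914) ≈ 0.0819
After a second independent assay='positive': P(affected) = 0.7·0.0819 / (0.7·0.0819 + 0.45·0.9181) ≈ 0.1219

0.122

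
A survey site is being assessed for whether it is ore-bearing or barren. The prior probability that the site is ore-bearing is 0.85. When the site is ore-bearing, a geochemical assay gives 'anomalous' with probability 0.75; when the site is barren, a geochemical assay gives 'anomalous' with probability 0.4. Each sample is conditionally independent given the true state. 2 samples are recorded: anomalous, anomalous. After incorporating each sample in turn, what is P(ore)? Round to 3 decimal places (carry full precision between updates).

0.952

After 'anomalous': P(ore) = 0.75·0.8500 / (0.75·0.8500 + 0.4·0.1500) ≈ 0.9140
After 'anomalous': P(ore) = 0.75·0.9140 / (0.75·0.9140 + 0.4·0.0860) ≈ 0.9522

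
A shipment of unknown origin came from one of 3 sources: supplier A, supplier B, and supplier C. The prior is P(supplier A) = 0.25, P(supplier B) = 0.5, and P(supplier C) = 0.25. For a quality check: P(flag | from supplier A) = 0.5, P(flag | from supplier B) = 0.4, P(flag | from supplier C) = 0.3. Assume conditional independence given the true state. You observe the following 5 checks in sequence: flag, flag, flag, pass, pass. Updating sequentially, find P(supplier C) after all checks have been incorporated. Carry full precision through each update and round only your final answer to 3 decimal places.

After 'flag': normaliser = 0.5·0.2500 + 0.4·0.5000 + 0.3·0.2500; P(supplier A) ≈ 0.3125, P(supplier B) ≈ 0.5000, P(supplier C) ≈ 0.1875
After 'flag': normaliser = 0.5·0.3125 + 0.4·0.5000 + 0.3·0.1875; P(supplier A) ≈ 0.3788, P(supplier B) ≈ 0.4848, P(supplier C) ≈ 0.1364
After 'flag': normaliser = 0.5·0.3788 + 0.4·0.4848 + 0.3·0.1364; P(supplier A) ≈ 0.4464, P(supplier B) ≈ 0.4571, P(supplier C) ≈ 0.0964
After 'pass': normaliser = 0.5·0.4464 + 0.6·0.4571 + 0.7·0.0964; P(supplier A) ≈ 0.3951, P(supplier B) ≈ 0.4855, P(supplier C) ≈ 0.1195
After 'pass': normaliser = 0.5·0.3951 + 0.6·0.4855 + 0.7·0.1195; P(supplier A) ≈ 0.3451, P(supplier B) ≈ 0.5088, P(supplier C) ≈ 0.1461

0.146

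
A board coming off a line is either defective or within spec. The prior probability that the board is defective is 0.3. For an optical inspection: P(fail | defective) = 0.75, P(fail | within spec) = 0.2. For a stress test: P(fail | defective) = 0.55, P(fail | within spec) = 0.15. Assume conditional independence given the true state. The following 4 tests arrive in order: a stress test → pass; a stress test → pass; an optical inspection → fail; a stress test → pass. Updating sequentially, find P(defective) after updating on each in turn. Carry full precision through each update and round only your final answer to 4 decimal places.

0.1926

Apply Bayes' rule sequentially, carrying P(defective) forward.
After a stress test='pass': P(defective) = 0.45·0.3000 / (0.45·0.3000 + 0.85·0.7000) ≈ 0.1849
After a stress test='pass': P(defective) = 0.45·0.1849 / (0.45·0.1849 + 0.85·0.8151) ≈ 0.1072
After an optical inspection='fail': P(defective) = 0.75·0.1072 / (0.75·0.1072 + 0.2·0.8928) ≈ 0.3106
After a stress test='pass': P(defective) = 0.45·0.3106 / (0.45·0.3106 + 0.85·0.6894) ≈ 0.1926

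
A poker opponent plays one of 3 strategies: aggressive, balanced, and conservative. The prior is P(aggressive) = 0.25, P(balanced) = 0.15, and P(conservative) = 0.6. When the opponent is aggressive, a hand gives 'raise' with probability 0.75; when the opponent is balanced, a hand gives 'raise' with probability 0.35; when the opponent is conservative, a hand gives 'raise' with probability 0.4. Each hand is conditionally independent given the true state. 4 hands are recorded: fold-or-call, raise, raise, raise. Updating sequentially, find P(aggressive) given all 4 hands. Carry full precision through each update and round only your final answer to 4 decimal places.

0.4920

After 'fold-or-call': normaliser = 0.25·0.2500 + 0.65·0.1500 + 0.6·0.6000; P(aggressive) ≈ 0.1202, P(balanced) ≈ 0.1875, P(conservative) ≈ 0.6923
After 'raise': normaliser = 0.75·0.1202 + 0.35·0.1875 + 0.4·0.6923; P(aggressive) ≈ 0.2083, P(balanced) ≈ 0.1517, P(conservative) ≈ 0.6400
After 'raise': normaliser = 0.75·0.2083 + 0.35·0.1517 + 0.4·0.6400; P(aggressive) ≈ 0.3358, P(balanced) ≈ 0.1141, P(conservative) ≈ 0.5501
After 'raise': normaliser = 0.75·0.3358 + 0.35·0.1141 + 0.4·0.5501; P(aggressive) ≈ 0.4920, P(balanced) ≈ 0.0780, P(conservative) ≈ 0.4300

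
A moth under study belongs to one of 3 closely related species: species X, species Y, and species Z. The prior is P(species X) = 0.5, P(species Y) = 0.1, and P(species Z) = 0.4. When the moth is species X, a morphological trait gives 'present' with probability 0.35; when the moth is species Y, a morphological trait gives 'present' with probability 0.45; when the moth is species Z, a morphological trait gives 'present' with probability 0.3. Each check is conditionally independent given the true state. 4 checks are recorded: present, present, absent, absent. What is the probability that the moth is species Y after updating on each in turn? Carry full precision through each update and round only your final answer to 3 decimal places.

After 'present': normaliser = 0.35·0.5000 + 0.45·0.1000 + 0.3·0.4000; P(species X) ≈ 0.5147, P(species Y) ≈ 0.1324, P(species Z) ≈ 0.3529
After 'present': normaliser = 0.35·0.5147 + 0.45·0.1324 + 0.3·0.3529; P(species X) ≈ 0.5213, P(species Y) ≈ 0.1723, P(species Z) ≈ 0.3064
After 'absent': normaliser = 0.65·0.5213 + 0.55·0.1723 + 0.7·0.3064; P(species X) ≈ 0.5228, P(species Y) ≈ 0.1463, P(species Z) ≈ 0.3309
After 'absent': normaliser = 0.65·0.5228 + 0.55·0.1463 + 0.7·0.3309; P(species X) ≈ 0.5213, P(species Y) ≈ 0.1234, P(species Z) ≈ 0.3553

0.123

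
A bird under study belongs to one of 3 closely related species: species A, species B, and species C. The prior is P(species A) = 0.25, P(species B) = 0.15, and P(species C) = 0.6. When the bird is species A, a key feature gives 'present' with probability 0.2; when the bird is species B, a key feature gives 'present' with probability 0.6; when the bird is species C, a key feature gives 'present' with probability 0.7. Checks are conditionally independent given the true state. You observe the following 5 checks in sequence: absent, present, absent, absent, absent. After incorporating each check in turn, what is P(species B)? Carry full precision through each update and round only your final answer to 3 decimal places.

After 'absent': normaliser = 0.8·0.2500 + 0.4·0.1500 + 0.3·0.6000; P(species A) ≈ 0.4545, P(species B) ≈ 0.1364, P(species C) ≈ 0.4091
After 'present': normaliser = 0.2·0.4545 + 0.6·0.1364 + 0.7·0.4091; P(species A) ≈ 0.1980, P(species B) ≈ 0.1782, P(species C) ≈ 0.6238
After 'absent': normaliser = 0.8·0.1980 + 0.4·0.1782 + 0.3·0.6238; P(species A) ≈ 0.3800, P(species B) ≈ 0.1710, P(species C) ≈ 0.4489
After 'absent': normaliser = 0.8·0.3800 + 0.4·0.1710 + 0.3·0.4489; P(species A) ≈ 0.5995, P(species B) ≈ 0.1349, P(species C) ≈ 0.2656
After 'absent': normaliser = 0.8·0.5995 + 0.4·0.1349 + 0.3·0.2656; P(species A) ≈ 0.7821, P(species B) ≈ 0.0880, P(species C) ≈ 0.1299

0.088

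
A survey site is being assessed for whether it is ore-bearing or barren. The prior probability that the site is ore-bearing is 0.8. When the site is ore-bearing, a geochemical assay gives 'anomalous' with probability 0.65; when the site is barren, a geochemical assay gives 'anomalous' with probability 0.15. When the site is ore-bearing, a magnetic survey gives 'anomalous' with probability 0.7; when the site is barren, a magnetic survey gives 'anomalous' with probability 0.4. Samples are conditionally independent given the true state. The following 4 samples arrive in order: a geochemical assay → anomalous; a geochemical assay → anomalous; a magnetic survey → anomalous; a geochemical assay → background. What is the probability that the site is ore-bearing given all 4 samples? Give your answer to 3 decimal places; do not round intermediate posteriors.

0.982

After a geochemical assay='anomalous': P(ore) = 0.65·0.8000 / (0.65·0.8000 + 0.15·0.2000) ≈ 0.9455
After a geochemical assay='anomalous': P(ore) = 0.65·0.9455 / (0.65·0.9455 + 0.15·0.0545) ≈ 0.9869
After a magnetic survey='anomalous': P(ore) = 0.7·0.9869 / (0.7·0.9869 + 0.4·0.0131) ≈ 0.9924
After a geochemical assay='background': P(ore) = 0.35·0.9924 / (0.35·0.9924 + 0.85·0.0076) ≈ 0.9819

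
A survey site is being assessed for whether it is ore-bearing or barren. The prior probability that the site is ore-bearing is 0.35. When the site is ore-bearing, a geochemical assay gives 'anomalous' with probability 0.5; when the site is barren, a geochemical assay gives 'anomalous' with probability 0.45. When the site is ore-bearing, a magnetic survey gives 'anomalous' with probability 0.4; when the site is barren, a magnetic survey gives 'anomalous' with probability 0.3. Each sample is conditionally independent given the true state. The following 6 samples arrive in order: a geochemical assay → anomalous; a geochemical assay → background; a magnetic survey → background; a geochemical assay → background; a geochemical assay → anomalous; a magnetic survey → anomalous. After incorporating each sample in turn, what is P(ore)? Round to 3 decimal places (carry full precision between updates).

0.386

After a geochemical assay='anomalous': P(ore) = 0.5·0.3500 / (0.5·0.3500 + 0.45·0.6500) ≈ 0.3743
After a geochemical assay='background': P(ore) = 0.5·0.3743 / (0.5·0.3743 + 0.55·0.6257) ≈ 0.3523
After a magnetic survey='background': P(ore) = 0.6·0.3523 / (0.6·0.3523 + 0.7·0.6477) ≈ 0.3180
After a geochemical assay='background': P(ore) = 0.5·0.3180 / (0.5·0.3180 + 0.55·0.6820) ≈ 0.2977
After a geochemical assay='anomalous': P(ore) = 0.5·0.2977 / (0.5·0.2977 + 0.45·0.7023) ≈ 0.3201
After a magnetic survey='anomalous': P(ore) = 0.4·0.3201 / (0.4·0.3201 + 0.3·0.6799) ≈ 0.3857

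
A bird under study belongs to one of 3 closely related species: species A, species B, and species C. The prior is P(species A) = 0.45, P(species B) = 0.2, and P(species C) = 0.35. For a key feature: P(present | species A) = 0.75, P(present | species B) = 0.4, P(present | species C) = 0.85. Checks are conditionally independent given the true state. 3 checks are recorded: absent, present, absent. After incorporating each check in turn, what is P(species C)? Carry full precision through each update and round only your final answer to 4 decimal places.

0.1183

After 'absent': normaliser = 0.25·0.4500 + 0.6·0.2000 + 0.15·0.3500; P(species A) ≈ 0.3947, P(species B) ≈ 0.4211, P(species C) ≈ 0.1842
After 'present': normaliser = 0.75·0.3947 + 0.4·0.4211 + 0.85·0.1842; P(species A) ≈ 0.4767, P(species B) ≈ 0.2712, P(species C) ≈ 0.2521
After 'absent': normaliser = 0.25·0.4767 + 0.6·0.2712 + 0.15·0.2521; P(species A) ≈ 0.3728, P(species B) ≈ 0.5089, P(species C) ≈ 0.1183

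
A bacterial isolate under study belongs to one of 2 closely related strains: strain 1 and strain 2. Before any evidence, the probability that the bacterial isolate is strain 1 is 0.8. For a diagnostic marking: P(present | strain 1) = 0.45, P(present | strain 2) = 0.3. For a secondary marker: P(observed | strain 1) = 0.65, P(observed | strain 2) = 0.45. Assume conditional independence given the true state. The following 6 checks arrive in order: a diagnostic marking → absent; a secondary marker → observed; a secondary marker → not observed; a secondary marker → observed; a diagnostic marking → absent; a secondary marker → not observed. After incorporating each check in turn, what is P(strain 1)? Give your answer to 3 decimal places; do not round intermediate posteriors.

After a diagnostic marking='absent': P(strain 1) = 0.55·0.8000 / (0.55·0.8000 + 0.7·0.2000) ≈ 0.7586
After a secondary marker='observed': P(strain 1) = 0.65·0.7586 / (0.65·0.7586 + 0.45·0.2414) ≈ 0.8195
After a secondary marker='not observed': P(strain 1) = 0.35·0.8195 / (0.35·0.8195 + 0.55·0.1805) ≈ 0.7429
After a secondary marker='observed': P(strain 1) = 0.65·0.7429 / (0.65·0.7429 + 0.45·0.2571) ≈ 0.8067
After a diagnostic marking='absent': P(strain 1) = 0.55·0.8067 / (0.55·0.8067 + 0.7·0.1933) ≈ 0.7663
After a secondary marker='not observed': P(strain 1) = 0.35·0.7663 / (0.35·0.7663 + 0.55·0.2337) ≈ 0.6760

0.676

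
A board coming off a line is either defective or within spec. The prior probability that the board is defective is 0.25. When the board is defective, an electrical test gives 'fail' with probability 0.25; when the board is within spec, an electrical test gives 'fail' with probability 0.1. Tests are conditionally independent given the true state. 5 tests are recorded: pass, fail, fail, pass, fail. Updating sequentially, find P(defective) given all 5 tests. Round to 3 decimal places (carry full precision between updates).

After 'pass': P(defective) = 0.75·0.2500 / (0.75·0.2500 + 0.9·0.7500) ≈ 0.2174
After 'fail': P(defective) = 0.25·0.2174 / (0.25·0.2174 + 0.1·0.7826) ≈ 0.4098
After 'fail': P(defective) = 0.25·0.4098 / (0.25·0.4098 + 0.1·0.5902) ≈ 0.6345
After 'pass': P(defective) = 0.75·0.6345 / (0.75·0.6345 + 0.9·0.3655) ≈ 0.5913
After 'fail': P(defective) = 0.25·0.5913 / (0.25·0.5913 + 0.1·0.4087) ≈ 0.7834

0.783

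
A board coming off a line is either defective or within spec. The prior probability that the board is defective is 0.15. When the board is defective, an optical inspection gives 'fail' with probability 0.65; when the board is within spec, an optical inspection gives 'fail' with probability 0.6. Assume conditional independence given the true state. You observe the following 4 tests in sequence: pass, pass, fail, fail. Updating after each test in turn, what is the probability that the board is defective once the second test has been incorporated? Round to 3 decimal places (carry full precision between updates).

After 'pass': P(defective) = 0.35·0.1500 / (0.35·0.1500 + 0.4·0.8500) ≈ 0.1338
After 'pass': P(defective) = 0.35·0.1338 / (0.35·0.1338 + 0.4·0.8662) ≈ 0.1190

0.119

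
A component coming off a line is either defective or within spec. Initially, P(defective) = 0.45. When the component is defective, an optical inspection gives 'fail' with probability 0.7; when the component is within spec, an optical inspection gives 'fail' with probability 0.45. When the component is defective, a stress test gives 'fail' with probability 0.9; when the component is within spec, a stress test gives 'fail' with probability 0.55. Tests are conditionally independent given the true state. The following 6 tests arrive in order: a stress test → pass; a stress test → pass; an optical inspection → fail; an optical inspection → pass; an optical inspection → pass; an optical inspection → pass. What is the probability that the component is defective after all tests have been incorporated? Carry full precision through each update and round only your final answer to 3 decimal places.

Each posterior becomes the prior for the next update.
After a stress test='pass': P(defective) = 0.1·0.4500 / (0.1·0.4500 + 0.45·0.5500) ≈ 0.1538
After a stress test='pass': P(defective) = 0.1·0.1538 / (0.1·0.1538 + 0.45·0.8462) ≈ 0.0388
After an optical inspection='fail': P(defective) = 0.7·0.0388 / (0.7·0.0388 + 0.45·0.9612) ≈ 0.0591
After an optical inspection='pass': P(defective) = 0.3·0.0591 / (0.3·0.0591 + 0.55·0.9409) ≈ 0.0331
After an optical inspection='pass': P(defective) = 0.3·0.0331 / (0.3·0.0331 + 0.55·0.9669) ≈ 0.0184
After an optical inspection='pass': P(defective) = 0.3·0.0184 / (0.3·0.0184 + 0.55·0.9816) ≈ 0.0101

0.010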